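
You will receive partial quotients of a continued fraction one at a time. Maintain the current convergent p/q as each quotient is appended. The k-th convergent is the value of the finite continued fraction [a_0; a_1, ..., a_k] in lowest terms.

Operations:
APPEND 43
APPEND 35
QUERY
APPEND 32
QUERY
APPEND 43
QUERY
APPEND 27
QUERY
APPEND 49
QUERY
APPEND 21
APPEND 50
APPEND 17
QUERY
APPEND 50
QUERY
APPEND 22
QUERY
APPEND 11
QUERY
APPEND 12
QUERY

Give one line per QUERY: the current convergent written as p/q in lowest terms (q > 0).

1506/35
48235/1121
2075611/48238
56089732/1303547
2750472479/63922041
49248184066284/1144546787905
2465302754376229/57294586637691
54285908780343322/1261625452817107
599610299338152771/13935174567625868
7249609500838176574/168483720264327523

APPEND 43: p_0 = 43·1 + 0 = 43, q_0 = 43·0 + 1 = 1 → 43/1
APPEND 35: p_1 = 35·43 + 1 = 1506, q_1 = 35·1 + 0 = 35 → 1506/35
APPEND 32: p_2 = 32·1506 + 43 = 48235, q_2 = 32·35 + 1 = 1121 → 48235/1121
APPEND 43: p_3 = 43·48235 + 1506 = 2075611, q_3 = 43·1121 + 35 = 48238 → 2075611/48238
APPEND 27: p_4 = 27·2075611 + 48235 = 56089732, q_4 = 27·48238 + 1121 = 1303547 → 56089732/1303547
APPEND 49: p_5 = 49·56089732 + 2075611 = 2750472479, q_5 = 49·1303547 + 48238 = 63922041 → 2750472479/63922041
APPEND 21: p_6 = 21·2750472479 + 56089732 = 57816011791, q_6 = 21·63922041 + 1303547 = 1343666408 → 57816011791/1343666408
APPEND 50: p_7 = 50·57816011791 + 2750472479 = 2893551062029, q_7 = 50·1343666408 + 63922041 = 67247242441 → 2893551062029/67247242441
APPEND 17: p_8 = 17·2893551062029 + 57816011791 = 49248184066284, q_8 = 17·67247242441 + 1343666408 = 1144546787905 → 49248184066284/1144546787905
APPEND 50: p_9 = 50·49248184066284 + 2893551062029 = 2465302754376229, q_9 = 50·1144546787905 + 67247242441 = 57294586637691 → 2465302754376229/57294586637691
APPEND 22: p_10 = 22·2465302754376229 + 49248184066284 = 54285908780343322, q_10 = 22·57294586637691 + 1144546787905 = 1261625452817107 → 54285908780343322/1261625452817107
APPEND 11: p_11 = 11·54285908780343322 + 2465302754376229 = 599610299338152771, q_11 = 11·1261625452817107 + 57294586637691 = 13935174567625868 → 599610299338152771/13935174567625868
APPEND 12: p_12 = 12·599610299338152771 + 54285908780343322 = 7249609500838176574, q_12 = 12·13935174567625868 + 1261625452817107 = 168483720264327523 → 7249609500838176574/168483720264327523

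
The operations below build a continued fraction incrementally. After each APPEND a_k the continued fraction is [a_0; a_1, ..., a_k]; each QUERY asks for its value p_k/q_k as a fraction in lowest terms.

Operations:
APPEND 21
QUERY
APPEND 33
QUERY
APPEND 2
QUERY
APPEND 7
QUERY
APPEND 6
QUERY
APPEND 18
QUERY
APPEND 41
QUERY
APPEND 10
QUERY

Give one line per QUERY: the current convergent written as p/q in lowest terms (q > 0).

21/1
694/33
1409/67
10557/502
64751/3079
1176075/55924
48283826/2295963
484014335/23015554

APPEND 21: p_0 = 21·1 + 0 = 21, q_0 = 21·0 + 1 = 1 → 21/1
APPEND 33: p_1 = 33·21 + 1 = 694, q_1 = 33·1 + 0 = 33 → 694/33
APPEND 2: p_2 = 2·694 + 21 = 1409, q_2 = 2·33 + 1 = 67 → 1409/67
APPEND 7: p_3 = 7·1409 + 694 = 10557, q_3 = 7·67 + 33 = 502 → 10557/502
APPEND 6: p_4 = 6·10557 + 1409 = 64751, q_4 = 6·502 + 67 = 3079 → 64751/3079
APPEND 18: p_5 = 18·64751 + 10557 = 1176075, q_5 = 18·3079 + 502 = 55924 → 1176075/55924
APPEND 41: p_6 = 41·1176075 + 64751 = 48283826, q_6 = 41·55924 + 3079 = 2295963 → 48283826/2295963
APPEND 10: p_7 = 10·48283826 + 1176075 = 484014335, q_7 = 10·2295963 + 55924 = 23015554 → 484014335/23015554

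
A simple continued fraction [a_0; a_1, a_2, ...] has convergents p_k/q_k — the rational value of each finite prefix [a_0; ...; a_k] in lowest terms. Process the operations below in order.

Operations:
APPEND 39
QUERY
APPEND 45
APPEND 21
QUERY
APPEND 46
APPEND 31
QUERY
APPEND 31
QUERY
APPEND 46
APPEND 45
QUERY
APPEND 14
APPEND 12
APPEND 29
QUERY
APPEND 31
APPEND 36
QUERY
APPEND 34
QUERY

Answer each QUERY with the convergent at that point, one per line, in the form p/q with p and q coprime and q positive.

39/1
36915/946
52732141/1351337
1636396217/41935008
3391349511752/86908211733
16694771958646007/427827556902740
18668725789482998123/478412964536800712
635254788815130945963/16279318159167332485

APPEND 39: p_0 = 39·1 + 0 = 39, q_0 = 39·0 + 1 = 1 → 39/1
APPEND 45: p_1 = 45·39 + 1 = 1756, q_1 = 45·1 + 0 = 45 → 1756/45
APPEND 21: p_2 = 21·1756 + 39 = 36915, q_2 = 21·45 + 1 = 946 → 36915/946
APPEND 46: p_3 = 46·36915 + 1756 = 1699846, q_3 = 46·946 + 45 = 43561 → 1699846/43561
APPEND 31: p_4 = 31·1699846 + 36915 = 52732141, q_4 = 31·43561 + 946 = 1351337 → 52732141/1351337
APPEND 31: p_5 = 31·52732141 + 1699846 = 1636396217, q_5 = 31·1351337 + 43561 = 41935008 → 1636396217/41935008
APPEND 46: p_6 = 46·1636396217 + 52732141 = 75326958123, q_6 = 46·41935008 + 1351337 = 1930361705 → 75326958123/1930361705
APPEND 45: p_7 = 45·75326958123 + 1636396217 = 3391349511752, q_7 = 45·1930361705 + 41935008 = 86908211733 → 3391349511752/86908211733
APPEND 14: p_8 = 14·3391349511752 + 75326958123 = 47554220122651, q_8 = 14·86908211733 + 1930361705 = 1218645325967 → 47554220122651/1218645325967
APPEND 12: p_9 = 12·47554220122651 + 3391349511752 = 574041990983564, q_9 = 12·1218645325967 + 86908211733 = 14710652123337 → 574041990983564/14710652123337
APPEND 29: p_10 = 29·574041990983564 + 47554220122651 = 16694771958646007, q_10 = 29·14710652123337 + 1218645325967 = 427827556902740 → 16694771958646007/427827556902740
APPEND 31: p_11 = 31·16694771958646007 + 574041990983564 = 518111972709009781, q_11 = 31·427827556902740 + 14710652123337 = 13277364916108277 → 518111972709009781/13277364916108277
APPEND 36: p_12 = 36·518111972709009781 + 16694771958646007 = 18668725789482998123, q_12 = 36·13277364916108277 + 427827556902740 = 478412964536800712 → 18668725789482998123/478412964536800712
APPEND 34: p_13 = 34·18668725789482998123 + 518111972709009781 = 635254788815130945963, q_13 = 34·478412964536800712 + 13277364916108277 = 16279318159167332485 → 635254788815130945963/16279318159167332485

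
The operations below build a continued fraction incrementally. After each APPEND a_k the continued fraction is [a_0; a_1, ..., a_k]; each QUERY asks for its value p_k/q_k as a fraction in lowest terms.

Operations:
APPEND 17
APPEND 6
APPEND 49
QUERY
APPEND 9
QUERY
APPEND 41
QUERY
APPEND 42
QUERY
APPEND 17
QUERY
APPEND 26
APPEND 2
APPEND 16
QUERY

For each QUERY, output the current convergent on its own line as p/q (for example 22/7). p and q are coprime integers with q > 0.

APPEND 17: p_0 = 17·1 + 0 = 17, q_0 = 17·0 + 1 = 1 → 17/1
APPEND 6: p_1 = 6·17 + 1 = 103, q_1 = 6·1 + 0 = 6 → 103/6
APPEND 49: p_2 = 49·103 + 17 = 5064, q_2 = 49·6 + 1 = 295 → 5064/295
APPEND 9: p_3 = 9·5064 + 103 = 45679, q_3 = 9·295 + 6 = 2661 → 45679/2661
APPEND 41: p_4 = 41·45679 + 5064 = 1877903, q_4 = 41·2661 + 295 = 109396 → 1877903/109396
APPEND 42: p_5 = 42·1877903 + 45679 = 78917605, q_5 = 42·109396 + 2661 = 4597293 → 78917605/4597293
APPEND 17: p_6 = 17·78917605 + 1877903 = 1343477188, q_6 = 17·4597293 + 109396 = 78263377 → 1343477188/78263377
APPEND 26: p_7 = 26·1343477188 + 78917605 = 35009324493, q_7 = 26·78263377 + 4597293 = 2039445095 → 35009324493/2039445095
APPEND 2: p_8 = 2·35009324493 + 1343477188 = 71362126174, q_8 = 2·2039445095 + 78263377 = 4157153567 → 71362126174/4157153567
APPEND 16: p_9 = 16·71362126174 + 35009324493 = 1176803343277, q_9 = 16·4157153567 + 2039445095 = 68553902167 → 1176803343277/68553902167

5064/295
45679/2661
1877903/109396
78917605/4597293
1343477188/78263377
1176803343277/68553902167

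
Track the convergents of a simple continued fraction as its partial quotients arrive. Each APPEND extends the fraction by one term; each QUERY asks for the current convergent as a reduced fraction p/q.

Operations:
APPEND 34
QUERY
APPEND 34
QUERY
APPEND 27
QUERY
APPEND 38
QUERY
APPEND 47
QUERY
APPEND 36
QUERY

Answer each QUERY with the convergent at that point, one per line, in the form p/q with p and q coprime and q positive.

APPEND 34: p_0 = 34·1 + 0 = 34, q_0 = 34·0 + 1 = 1 → 34/1
APPEND 34: p_1 = 34·34 + 1 = 1157, q_1 = 34·1 + 0 = 34 → 1157/34
APPEND 27: p_2 = 27·1157 + 34 = 31273, q_2 = 27·34 + 1 = 919 → 31273/919
APPEND 38: p_3 = 38·31273 + 1157 = 1189531, q_3 = 38·919 + 34 = 34956 → 1189531/34956
APPEND 47: p_4 = 47·1189531 + 31273 = 55939230, q_4 = 47·34956 + 919 = 1643851 → 55939230/1643851
APPEND 36: p_5 = 36·55939230 + 1189531 = 2015001811, q_5 = 36·1643851 + 34956 = 59213592 → 2015001811/59213592

34/1
1157/34
31273/919
1189531/34956
55939230/1643851
2015001811/59213592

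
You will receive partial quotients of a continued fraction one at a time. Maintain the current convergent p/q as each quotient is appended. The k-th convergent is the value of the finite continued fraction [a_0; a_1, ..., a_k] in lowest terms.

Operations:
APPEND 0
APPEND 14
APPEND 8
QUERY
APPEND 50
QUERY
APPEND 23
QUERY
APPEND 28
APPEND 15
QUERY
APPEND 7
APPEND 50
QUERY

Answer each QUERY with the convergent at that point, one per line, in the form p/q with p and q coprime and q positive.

8/113
401/5664
9231/130385
3892266/54977045
1379128816/19479764995

APPEND 0: p_0 = 0·1 + 0 = 0, q_0 = 0·0 + 1 = 1 → 0/1
APPEND 14: p_1 = 14·0 + 1 = 1, q_1 = 14·1 + 0 = 14 → 1/14
APPEND 8: p_2 = 8·1 + 0 = 8, q_2 = 8·14 + 1 = 113 → 8/113
APPEND 50: p_3 = 50·8 + 1 = 401, q_3 = 50·113 + 14 = 5664 → 401/5664
APPEND 23: p_4 = 23·401 + 8 = 9231, q_4 = 23·5664 + 113 = 130385 → 9231/130385
APPEND 28: p_5 = 28·9231 + 401 = 258869, q_5 = 28·130385 + 5664 = 3656444 → 258869/3656444
APPEND 15: p_6 = 15·258869 + 9231 = 3892266, q_6 = 15·3656444 + 130385 = 54977045 → 3892266/54977045
APPEND 7: p_7 = 7·3892266 + 258869 = 27504731, q_7 = 7·54977045 + 3656444 = 388495759 → 27504731/388495759
APPEND 50: p_8 = 50·27504731 + 3892266 = 1379128816, q_8 = 50·388495759 + 54977045 = 19479764995 → 1379128816/19479764995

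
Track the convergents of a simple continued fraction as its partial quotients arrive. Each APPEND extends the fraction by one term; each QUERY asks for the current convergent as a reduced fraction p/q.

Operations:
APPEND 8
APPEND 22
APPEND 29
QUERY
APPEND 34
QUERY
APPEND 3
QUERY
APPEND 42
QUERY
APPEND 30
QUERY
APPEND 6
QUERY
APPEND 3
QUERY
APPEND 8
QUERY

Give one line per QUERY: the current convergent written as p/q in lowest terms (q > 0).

5141/639
174971/21748
530054/65883
22437239/2788834
673647224/83730903
4064320583/505174252
12866608973/1599253659
106997192367/13299203524

APPEND 8: p_0 = 8·1 + 0 = 8, q_0 = 8·0 + 1 = 1 → 8/1
APPEND 22: p_1 = 22·8 + 1 = 177, q_1 = 22·1 + 0 = 22 → 177/22
APPEND 29: p_2 = 29·177 + 8 = 5141, q_2 = 29·22 + 1 = 639 → 5141/639
APPEND 34: p_3 = 34·5141 + 177 = 174971, q_3 = 34·639 + 22 = 21748 → 174971/21748
APPEND 3: p_4 = 3·174971 + 5141 = 530054, q_4 = 3·21748 + 639 = 65883 → 530054/65883
APPEND 42: p_5 = 42·530054 + 174971 = 22437239, q_5 = 42·65883 + 21748 = 2788834 → 22437239/2788834
APPEND 30: p_6 = 30·22437239 + 530054 = 673647224, q_6 = 30·2788834 + 65883 = 83730903 → 673647224/83730903
APPEND 6: p_7 = 6·673647224 + 22437239 = 4064320583, q_7 = 6·83730903 + 2788834 = 505174252 → 4064320583/505174252
APPEND 3: p_8 = 3·4064320583 + 673647224 = 12866608973, q_8 = 3·505174252 + 83730903 = 1599253659 → 12866608973/1599253659
APPEND 8: p_9 = 8·12866608973 + 4064320583 = 106997192367, q_9 = 8·1599253659 + 505174252 = 13299203524 → 106997192367/13299203524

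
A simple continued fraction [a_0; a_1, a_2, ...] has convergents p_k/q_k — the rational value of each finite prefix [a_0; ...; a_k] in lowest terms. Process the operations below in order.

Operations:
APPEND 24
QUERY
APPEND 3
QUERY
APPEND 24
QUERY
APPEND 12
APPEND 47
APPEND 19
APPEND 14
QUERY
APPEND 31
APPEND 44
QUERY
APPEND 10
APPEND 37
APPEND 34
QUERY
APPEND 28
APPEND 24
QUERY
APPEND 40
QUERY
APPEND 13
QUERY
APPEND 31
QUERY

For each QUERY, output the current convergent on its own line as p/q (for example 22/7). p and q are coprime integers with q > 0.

24/1
73/3
1776/73
269133947/11062368
368210522751/15134769692
4658817780310993/191494076853647
3138670338370083601/129010578935753447
125677397348161251232/5165790619299258705
1636944835864466349617/67284288629826116612
50870967309146618089359/2090978738143908873677

APPEND 24: p_0 = 24·1 + 0 = 24, q_0 = 24·0 + 1 = 1 → 24/1
APPEND 3: p_1 = 3·24 + 1 = 73, q_1 = 3·1 + 0 = 3 → 73/3
APPEND 24: p_2 = 24·73 + 24 = 1776, q_2 = 24·3 + 1 = 73 → 1776/73
APPEND 12: p_3 = 12·1776 + 73 = 21385, q_3 = 12·73 + 3 = 879 → 21385/879
APPEND 47: p_4 = 47·21385 + 1776 = 1006871, q_4 = 47·879 + 73 = 41386 → 1006871/41386
APPEND 19: p_5 = 19·1006871 + 21385 = 19151934, q_5 = 19·41386 + 879 = 787213 → 19151934/787213
APPEND 14: p_6 = 14·19151934 + 1006871 = 269133947, q_6 = 14·787213 + 41386 = 11062368 → 269133947/11062368
APPEND 31: p_7 = 31·269133947 + 19151934 = 8362304291, q_7 = 31·11062368 + 787213 = 343720621 → 8362304291/343720621
APPEND 44: p_8 = 44·8362304291 + 269133947 = 368210522751, q_8 = 44·343720621 + 11062368 = 15134769692 → 368210522751/15134769692
APPEND 10: p_9 = 10·368210522751 + 8362304291 = 3690467531801, q_9 = 10·15134769692 + 343720621 = 151691417541 → 3690467531801/151691417541
APPEND 37: p_10 = 37·3690467531801 + 368210522751 = 136915509199388, q_10 = 37·151691417541 + 15134769692 = 5627717218709 → 136915509199388/5627717218709
APPEND 34: p_11 = 34·136915509199388 + 3690467531801 = 4658817780310993, q_11 = 34·5627717218709 + 151691417541 = 191494076853647 → 4658817780310993/191494076853647
APPEND 28: p_12 = 28·4658817780310993 + 136915509199388 = 130583813357907192, q_12 = 28·191494076853647 + 5627717218709 = 5367461869120825 → 130583813357907192/5367461869120825
APPEND 24: p_13 = 24·130583813357907192 + 4658817780310993 = 3138670338370083601, q_13 = 24·5367461869120825 + 191494076853647 = 129010578935753447 → 3138670338370083601/129010578935753447
APPEND 40: p_14 = 40·3138670338370083601 + 130583813357907192 = 125677397348161251232, q_14 = 40·129010578935753447 + 5367461869120825 = 5165790619299258705 → 125677397348161251232/5165790619299258705
APPEND 13: p_15 = 13·125677397348161251232 + 3138670338370083601 = 1636944835864466349617, q_15 = 13·5165790619299258705 + 129010578935753447 = 67284288629826116612 → 1636944835864466349617/67284288629826116612
APPEND 31: p_16 = 31·1636944835864466349617 + 125677397348161251232 = 50870967309146618089359, q_16 = 31·67284288629826116612 + 5165790619299258705 = 2090978738143908873677 → 50870967309146618089359/2090978738143908873677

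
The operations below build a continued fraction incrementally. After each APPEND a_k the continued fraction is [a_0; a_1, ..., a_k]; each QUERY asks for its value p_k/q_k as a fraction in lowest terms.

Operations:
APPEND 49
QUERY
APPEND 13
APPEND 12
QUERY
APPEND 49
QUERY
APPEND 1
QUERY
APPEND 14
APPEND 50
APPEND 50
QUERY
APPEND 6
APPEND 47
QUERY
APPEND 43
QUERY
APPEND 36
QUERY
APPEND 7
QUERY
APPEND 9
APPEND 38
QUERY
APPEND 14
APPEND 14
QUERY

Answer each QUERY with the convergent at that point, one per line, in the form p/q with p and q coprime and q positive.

49/1
7705/157
378183/7706
385888/7863
14476612515/294980938
4110483923731/83756776815
176837957812161/3603317185936
6370276965161527/129803175470511
44768776713942850/912225545479513
15597760937558535576/317825882767352377
3078488954442500568950/62728456568355424061

APPEND 49: p_0 = 49·1 + 0 = 49, q_0 = 49·0 + 1 = 1 → 49/1
APPEND 13: p_1 = 13·49 + 1 = 638, q_1 = 13·1 + 0 = 13 → 638/13
APPEND 12: p_2 = 12·638 + 49 = 7705, q_2 = 12·13 + 1 = 157 → 7705/157
APPEND 49: p_3 = 49·7705 + 638 = 378183, q_3 = 49·157 + 13 = 7706 → 378183/7706
APPEND 1: p_4 = 1·378183 + 7705 = 385888, q_4 = 1·7706 + 157 = 7863 → 385888/7863
APPEND 14: p_5 = 14·385888 + 378183 = 5780615, q_5 = 14·7863 + 7706 = 117788 → 5780615/117788
APPEND 50: p_6 = 50·5780615 + 385888 = 289416638, q_6 = 50·117788 + 7863 = 5897263 → 289416638/5897263
APPEND 50: p_7 = 50·289416638 + 5780615 = 14476612515, q_7 = 50·5897263 + 117788 = 294980938 → 14476612515/294980938
APPEND 6: p_8 = 6·14476612515 + 289416638 = 87149091728, q_8 = 6·294980938 + 5897263 = 1775782891 → 87149091728/1775782891
APPEND 47: p_9 = 47·87149091728 + 14476612515 = 4110483923731, q_9 = 47·1775782891 + 294980938 = 83756776815 → 4110483923731/83756776815
APPEND 43: p_10 = 43·4110483923731 + 87149091728 = 176837957812161, q_10 = 43·83756776815 + 1775782891 = 3603317185936 → 176837957812161/3603317185936
APPEND 36: p_11 = 36·176837957812161 + 4110483923731 = 6370276965161527, q_11 = 36·3603317185936 + 83756776815 = 129803175470511 → 6370276965161527/129803175470511
APPEND 7: p_12 = 7·6370276965161527 + 176837957812161 = 44768776713942850, q_12 = 7·129803175470511 + 3603317185936 = 912225545479513 → 44768776713942850/912225545479513
APPEND 9: p_13 = 9·44768776713942850 + 6370276965161527 = 409289267390647177, q_13 = 9·912225545479513 + 129803175470511 = 8339833084786128 → 409289267390647177/8339833084786128
APPEND 38: p_14 = 38·409289267390647177 + 44768776713942850 = 15597760937558535576, q_14 = 38·8339833084786128 + 912225545479513 = 317825882767352377 → 15597760937558535576/317825882767352377
APPEND 14: p_15 = 14·15597760937558535576 + 409289267390647177 = 218777942393210145241, q_15 = 14·317825882767352377 + 8339833084786128 = 4457902191827719406 → 218777942393210145241/4457902191827719406
APPEND 14: p_16 = 14·218777942393210145241 + 15597760937558535576 = 3078488954442500568950, q_16 = 14·4457902191827719406 + 317825882767352377 = 62728456568355424061 → 3078488954442500568950/62728456568355424061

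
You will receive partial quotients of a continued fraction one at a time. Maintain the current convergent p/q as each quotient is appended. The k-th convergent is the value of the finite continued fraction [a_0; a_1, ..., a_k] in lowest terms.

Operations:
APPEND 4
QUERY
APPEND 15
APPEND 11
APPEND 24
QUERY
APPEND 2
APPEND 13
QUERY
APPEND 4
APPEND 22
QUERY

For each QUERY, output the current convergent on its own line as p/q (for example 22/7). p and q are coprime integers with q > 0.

APPEND 4: p_0 = 4·1 + 0 = 4, q_0 = 4·0 + 1 = 1 → 4/1
APPEND 15: p_1 = 15·4 + 1 = 61, q_1 = 15·1 + 0 = 15 → 61/15
APPEND 11: p_2 = 11·61 + 4 = 675, q_2 = 11·15 + 1 = 166 → 675/166
APPEND 24: p_3 = 24·675 + 61 = 16261, q_3 = 24·166 + 15 = 3999 → 16261/3999
APPEND 2: p_4 = 2·16261 + 675 = 33197, q_4 = 2·3999 + 166 = 8164 → 33197/8164
APPEND 13: p_5 = 13·33197 + 16261 = 447822, q_5 = 13·8164 + 3999 = 110131 → 447822/110131
APPEND 4: p_6 = 4·447822 + 33197 = 1824485, q_6 = 4·110131 + 8164 = 448688 → 1824485/448688
APPEND 22: p_7 = 22·1824485 + 447822 = 40586492, q_7 = 22·448688 + 110131 = 9981267 → 40586492/9981267

4/1
16261/3999
447822/110131
40586492/9981267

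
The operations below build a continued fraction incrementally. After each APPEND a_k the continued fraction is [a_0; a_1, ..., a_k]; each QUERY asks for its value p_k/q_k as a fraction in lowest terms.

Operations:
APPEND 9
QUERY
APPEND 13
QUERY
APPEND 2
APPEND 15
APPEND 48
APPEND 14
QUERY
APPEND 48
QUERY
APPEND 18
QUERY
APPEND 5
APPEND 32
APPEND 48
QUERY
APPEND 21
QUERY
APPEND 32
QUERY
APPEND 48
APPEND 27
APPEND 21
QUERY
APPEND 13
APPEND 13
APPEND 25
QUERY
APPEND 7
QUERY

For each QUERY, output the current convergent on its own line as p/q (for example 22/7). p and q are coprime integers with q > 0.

APPEND 9: p_0 = 9·1 + 0 = 9, q_0 = 9·0 + 1 = 1 → 9/1
APPEND 13: p_1 = 13·9 + 1 = 118, q_1 = 13·1 + 0 = 13 → 118/13
APPEND 2: p_2 = 2·118 + 9 = 245, q_2 = 2·13 + 1 = 27 → 245/27
APPEND 15: p_3 = 15·245 + 118 = 3793, q_3 = 15·27 + 13 = 418 → 3793/418
APPEND 48: p_4 = 48·3793 + 245 = 182309, q_4 = 48·418 + 27 = 20091 → 182309/20091
APPEND 14: p_5 = 14·182309 + 3793 = 2556119, q_5 = 14·20091 + 418 = 281692 → 2556119/281692
APPEND 48: p_6 = 48·2556119 + 182309 = 122876021, q_6 = 48·281692 + 20091 = 13541307 → 122876021/13541307
APPEND 18: p_7 = 18·122876021 + 2556119 = 2214324497, q_7 = 18·13541307 + 281692 = 244025218 → 2214324497/244025218
APPEND 5: p_8 = 5·2214324497 + 122876021 = 11194498506, q_8 = 5·244025218 + 13541307 = 1233667397 → 11194498506/1233667397
APPEND 32: p_9 = 32·11194498506 + 2214324497 = 360438276689, q_9 = 32·1233667397 + 244025218 = 39721381922 → 360438276689/39721381922
APPEND 48: p_10 = 48·360438276689 + 11194498506 = 17312231779578, q_10 = 48·39721381922 + 1233667397 = 1907859999653 → 17312231779578/1907859999653
APPEND 21: p_11 = 21·17312231779578 + 360438276689 = 363917305647827, q_11 = 21·1907859999653 + 39721381922 = 40104781374635 → 363917305647827/40104781374635
APPEND 32: p_12 = 32·363917305647827 + 17312231779578 = 11662666012510042, q_12 = 32·40104781374635 + 1907859999653 = 1285260863987973 → 11662666012510042/1285260863987973
APPEND 48: p_13 = 48·11662666012510042 + 363917305647827 = 560171885906129843, q_13 = 48·1285260863987973 + 40104781374635 = 61732626252797339 → 560171885906129843/61732626252797339
APPEND 27: p_14 = 27·560171885906129843 + 11662666012510042 = 15136303585478015803, q_14 = 27·61732626252797339 + 1285260863987973 = 1668066169689516126 → 15136303585478015803/1668066169689516126
APPEND 21: p_15 = 21·15136303585478015803 + 560171885906129843 = 318422547180944461706, q_15 = 21·1668066169689516126 + 61732626252797339 = 35091122189732635985 → 318422547180944461706/35091122189732635985
APPEND 13: p_16 = 13·318422547180944461706 + 15136303585478015803 = 4154629416937756017981, q_16 = 13·35091122189732635985 + 1668066169689516126 = 457852654636213783931 → 4154629416937756017981/457852654636213783931
APPEND 13: p_17 = 13·4154629416937756017981 + 318422547180944461706 = 54328604967371772695459, q_17 = 13·457852654636213783931 + 35091122189732635985 = 5987175632460511827088 → 54328604967371772695459/5987175632460511827088
APPEND 25: p_18 = 25·54328604967371772695459 + 4154629416937756017981 = 1362369753601232073404456, q_18 = 25·5987175632460511827088 + 457852654636213783931 = 150137243466149009461131 → 1362369753601232073404456/150137243466149009461131
APPEND 7: p_19 = 7·1362369753601232073404456 + 54328604967371772695459 = 9590916880175996286526651, q_19 = 7·150137243466149009461131 + 5987175632460511827088 = 1056947879895503578055005 → 9590916880175996286526651/1056947879895503578055005

9/1
118/13
2556119/281692
122876021/13541307
2214324497/244025218
17312231779578/1907859999653
363917305647827/40104781374635
11662666012510042/1285260863987973
318422547180944461706/35091122189732635985
1362369753601232073404456/150137243466149009461131
9590916880175996286526651/1056947879895503578055005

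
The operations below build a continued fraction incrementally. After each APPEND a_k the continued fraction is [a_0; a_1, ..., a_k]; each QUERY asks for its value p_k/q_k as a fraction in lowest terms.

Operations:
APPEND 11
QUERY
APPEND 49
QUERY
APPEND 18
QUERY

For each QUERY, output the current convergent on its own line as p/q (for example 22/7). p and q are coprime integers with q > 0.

11/1
540/49
9731/883

APPEND 11: p_0 = 11·1 + 0 = 11, q_0 = 11·0 + 1 = 1 → 11/1
APPEND 49: p_1 = 49·11 + 1 = 540, q_1 = 49·1 + 0 = 49 → 540/49
APPEND 18: p_2 = 18·540 + 11 = 9731, q_2 = 18·49 + 1 = 883 → 9731/883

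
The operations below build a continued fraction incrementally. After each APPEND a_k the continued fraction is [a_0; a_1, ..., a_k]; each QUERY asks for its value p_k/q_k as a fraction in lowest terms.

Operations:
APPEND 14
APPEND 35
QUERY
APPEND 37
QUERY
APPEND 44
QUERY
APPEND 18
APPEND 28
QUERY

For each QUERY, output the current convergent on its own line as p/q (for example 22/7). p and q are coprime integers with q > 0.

491/35
18181/1296
800455/57059
404738843/28851083

APPEND 14: p_0 = 14·1 + 0 = 14, q_0 = 14·0 + 1 = 1 → 14/1
APPEND 35: p_1 = 35·14 + 1 = 491, q_1 = 35·1 + 0 = 35 → 491/35
APPEND 37: p_2 = 37·491 + 14 = 18181, q_2 = 37·35 + 1 = 1296 → 18181/1296
APPEND 44: p_3 = 44·18181 + 491 = 800455, q_3 = 44·1296 + 35 = 57059 → 800455/57059
APPEND 18: p_4 = 18·800455 + 18181 = 14426371, q_4 = 18·57059 + 1296 = 1028358 → 14426371/1028358
APPEND 28: p_5 = 28·14426371 + 800455 = 404738843, q_5 = 28·1028358 + 57059 = 28851083 → 404738843/28851083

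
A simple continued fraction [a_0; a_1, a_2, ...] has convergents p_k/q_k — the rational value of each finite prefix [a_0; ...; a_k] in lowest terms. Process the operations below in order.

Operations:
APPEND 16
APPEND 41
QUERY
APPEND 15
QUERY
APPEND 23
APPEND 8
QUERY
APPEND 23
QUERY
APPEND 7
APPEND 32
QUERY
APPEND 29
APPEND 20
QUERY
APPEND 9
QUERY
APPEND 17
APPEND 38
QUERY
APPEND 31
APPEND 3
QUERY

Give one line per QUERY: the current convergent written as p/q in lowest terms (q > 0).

APPEND 16: p_0 = 16·1 + 0 = 16, q_0 = 16·0 + 1 = 1 → 16/1
APPEND 41: p_1 = 41·16 + 1 = 657, q_1 = 41·1 + 0 = 41 → 657/41
APPEND 15: p_2 = 15·657 + 16 = 9871, q_2 = 15·41 + 1 = 616 → 9871/616
APPEND 23: p_3 = 23·9871 + 657 = 227690, q_3 = 23·616 + 41 = 14209 → 227690/14209
APPEND 8: p_4 = 8·227690 + 9871 = 1831391, q_4 = 8·14209 + 616 = 114288 → 1831391/114288
APPEND 23: p_5 = 23·1831391 + 227690 = 42349683, q_5 = 23·114288 + 14209 = 2642833 → 42349683/2642833
APPEND 7: p_6 = 7·42349683 + 1831391 = 298279172, q_6 = 7·2642833 + 114288 = 18614119 → 298279172/18614119
APPEND 32: p_7 = 32·298279172 + 42349683 = 9587283187, q_7 = 32·18614119 + 2642833 = 598294641 → 9587283187/598294641
APPEND 29: p_8 = 29·9587283187 + 298279172 = 278329491595, q_8 = 29·598294641 + 18614119 = 17369158708 → 278329491595/17369158708
APPEND 20: p_9 = 20·278329491595 + 9587283187 = 5576177115087, q_9 = 20·17369158708 + 598294641 = 347981468801 → 5576177115087/347981468801
APPEND 9: p_10 = 9·5576177115087 + 278329491595 = 50463923527378, q_10 = 9·347981468801 + 17369158708 = 3149202377917 → 50463923527378/3149202377917
APPEND 17: p_11 = 17·50463923527378 + 5576177115087 = 863462877080513, q_11 = 17·3149202377917 + 347981468801 = 53884421893390 → 863462877080513/53884421893390
APPEND 38: p_12 = 38·863462877080513 + 50463923527378 = 32862053252586872, q_12 = 38·53884421893390 + 3149202377917 = 2050757234326737 → 32862053252586872/2050757234326737
APPEND 31: p_13 = 31·32862053252586872 + 863462877080513 = 1019587113707273545, q_13 = 31·2050757234326737 + 53884421893390 = 63627358686022237 → 1019587113707273545/63627358686022237
APPEND 3: p_14 = 3·1019587113707273545 + 32862053252586872 = 3091623394374407507, q_14 = 3·63627358686022237 + 2050757234326737 = 192932833292393448 → 3091623394374407507/192932833292393448

657/41
9871/616
1831391/114288
42349683/2642833
9587283187/598294641
5576177115087/347981468801
50463923527378/3149202377917
32862053252586872/2050757234326737
3091623394374407507/192932833292393448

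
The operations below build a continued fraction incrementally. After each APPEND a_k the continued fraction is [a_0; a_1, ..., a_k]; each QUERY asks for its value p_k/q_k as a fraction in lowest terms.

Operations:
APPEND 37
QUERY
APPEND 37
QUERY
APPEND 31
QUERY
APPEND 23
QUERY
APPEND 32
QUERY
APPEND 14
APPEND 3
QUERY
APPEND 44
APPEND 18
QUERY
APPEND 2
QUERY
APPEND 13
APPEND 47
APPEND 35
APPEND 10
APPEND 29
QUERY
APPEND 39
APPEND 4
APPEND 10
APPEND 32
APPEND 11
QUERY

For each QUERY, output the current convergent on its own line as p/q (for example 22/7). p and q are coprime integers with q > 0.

37/1
1370/37
42507/1148
979031/26441
31371499/847260
1351911550/36511503
1079989099456/29167607337
2219902487129/59953608887
14403708985207190023/389005526156292750
8213036214405276114087262/221812067794943302258521

APPEND 37: p_0 = 37·1 + 0 = 37, q_0 = 37·0 + 1 = 1 → 37/1
APPEND 37: p_1 = 37·37 + 1 = 1370, q_1 = 37·1 + 0 = 37 → 1370/37
APPEND 31: p_2 = 31·1370 + 37 = 42507, q_2 = 31·37 + 1 = 1148 → 42507/1148
APPEND 23: p_3 = 23·42507 + 1370 = 979031, q_3 = 23·1148 + 37 = 26441 → 979031/26441
APPEND 32: p_4 = 32·979031 + 42507 = 31371499, q_4 = 32·26441 + 1148 = 847260 → 31371499/847260
APPEND 14: p_5 = 14·31371499 + 979031 = 440180017, q_5 = 14·847260 + 26441 = 11888081 → 440180017/11888081
APPEND 3: p_6 = 3·440180017 + 31371499 = 1351911550, q_6 = 3·11888081 + 847260 = 36511503 → 1351911550/36511503
APPEND 44: p_7 = 44·1351911550 + 440180017 = 59924288217, q_7 = 44·36511503 + 11888081 = 1618394213 → 59924288217/1618394213
APPEND 18: p_8 = 18·59924288217 + 1351911550 = 1079989099456, q_8 = 18·1618394213 + 36511503 = 29167607337 → 1079989099456/29167607337
APPEND 2: p_9 = 2·1079989099456 + 59924288217 = 2219902487129, q_9 = 2·29167607337 + 1618394213 = 59953608887 → 2219902487129/59953608887
APPEND 13: p_10 = 13·2219902487129 + 1079989099456 = 29938721432133, q_10 = 13·59953608887 + 29167607337 = 808564522868 → 29938721432133/808564522868
APPEND 47: p_11 = 47·29938721432133 + 2219902487129 = 1409339809797380, q_11 = 47·808564522868 + 59953608887 = 38062486183683 → 1409339809797380/38062486183683
APPEND 35: p_12 = 35·1409339809797380 + 29938721432133 = 49356832064340433, q_12 = 35·38062486183683 + 808564522868 = 1332995580951773 → 49356832064340433/1332995580951773
APPEND 10: p_13 = 10·49356832064340433 + 1409339809797380 = 494977660453201710, q_13 = 10·1332995580951773 + 38062486183683 = 13368018295701413 → 494977660453201710/13368018295701413
APPEND 29: p_14 = 29·494977660453201710 + 49356832064340433 = 14403708985207190023, q_14 = 29·13368018295701413 + 1332995580951773 = 389005526156292750 → 14403708985207190023/389005526156292750
APPEND 39: p_15 = 39·14403708985207190023 + 494977660453201710 = 562239628083533612607, q_15 = 39·389005526156292750 + 13368018295701413 = 15184583538391118663 → 562239628083533612607/15184583538391118663
APPEND 4: p_16 = 4·562239628083533612607 + 14403708985207190023 = 2263362221319341640451, q_16 = 4·15184583538391118663 + 389005526156292750 = 61127339679720767402 → 2263362221319341640451/61127339679720767402
APPEND 10: p_17 = 10·2263362221319341640451 + 562239628083533612607 = 23195861841276950017117, q_17 = 10·61127339679720767402 + 15184583538391118663 = 626457980335598792683 → 23195861841276950017117/626457980335598792683
APPEND 32: p_18 = 32·23195861841276950017117 + 2263362221319341640451 = 744530941142181742188195, q_18 = 32·626457980335598792683 + 61127339679720767402 = 20107782710418882133258 → 744530941142181742188195/20107782710418882133258
APPEND 11: p_19 = 11·744530941142181742188195 + 23195861841276950017117 = 8213036214405276114087262, q_19 = 11·20107782710418882133258 + 626457980335598792683 = 221812067794943302258521 → 8213036214405276114087262/221812067794943302258521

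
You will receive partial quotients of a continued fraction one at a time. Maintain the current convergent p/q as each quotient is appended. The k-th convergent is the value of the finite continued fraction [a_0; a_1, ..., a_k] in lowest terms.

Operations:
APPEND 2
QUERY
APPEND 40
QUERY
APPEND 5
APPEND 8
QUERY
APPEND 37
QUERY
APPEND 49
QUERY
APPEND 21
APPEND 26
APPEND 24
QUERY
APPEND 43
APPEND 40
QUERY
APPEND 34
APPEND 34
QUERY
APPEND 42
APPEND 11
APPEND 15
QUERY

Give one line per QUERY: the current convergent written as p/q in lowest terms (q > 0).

APPEND 2: p_0 = 2·1 + 0 = 2, q_0 = 2·0 + 1 = 1 → 2/1
APPEND 40: p_1 = 40·2 + 1 = 81, q_1 = 40·1 + 0 = 40 → 81/40
APPEND 5: p_2 = 5·81 + 2 = 407, q_2 = 5·40 + 1 = 201 → 407/201
APPEND 8: p_3 = 8·407 + 81 = 3337, q_3 = 8·201 + 40 = 1648 → 3337/1648
APPEND 37: p_4 = 37·3337 + 407 = 123876, q_4 = 37·1648 + 201 = 61177 → 123876/61177
APPEND 49: p_5 = 49·123876 + 3337 = 6073261, q_5 = 49·61177 + 1648 = 2999321 → 6073261/2999321
APPEND 21: p_6 = 21·6073261 + 123876 = 127662357, q_6 = 21·2999321 + 61177 = 63046918 → 127662357/63046918
APPEND 26: p_7 = 26·127662357 + 6073261 = 3325294543, q_7 = 26·63046918 + 2999321 = 1642219189 → 3325294543/1642219189
APPEND 24: p_8 = 24·3325294543 + 127662357 = 79934731389, q_8 = 24·1642219189 + 63046918 = 39476307454 → 79934731389/39476307454
APPEND 43: p_9 = 43·79934731389 + 3325294543 = 3440518744270, q_9 = 43·39476307454 + 1642219189 = 1699123439711 → 3440518744270/1699123439711
APPEND 40: p_10 = 40·3440518744270 + 79934731389 = 137700684502189, q_10 = 40·1699123439711 + 39476307454 = 68004413895894 → 137700684502189/68004413895894
APPEND 34: p_11 = 34·137700684502189 + 3440518744270 = 4685263791818696, q_11 = 34·68004413895894 + 1699123439711 = 2313849195900107 → 4685263791818696/2313849195900107
APPEND 34: p_12 = 34·4685263791818696 + 137700684502189 = 159436669606337853, q_12 = 34·2313849195900107 + 68004413895894 = 78738877074499532 → 159436669606337853/78738877074499532
APPEND 42: p_13 = 42·159436669606337853 + 4685263791818696 = 6701025387258008522, q_13 = 42·78738877074499532 + 2313849195900107 = 3309346686324880451 → 6701025387258008522/3309346686324880451
APPEND 11: p_14 = 11·6701025387258008522 + 159436669606337853 = 73870715929444431595, q_14 = 11·3309346686324880451 + 78738877074499532 = 36481552426648184493 → 73870715929444431595/36481552426648184493
APPEND 15: p_15 = 15·73870715929444431595 + 6701025387258008522 = 1114761764328924482447, q_15 = 15·36481552426648184493 + 3309346686324880451 = 550532633086047647846 → 1114761764328924482447/550532633086047647846

2/1
81/40
3337/1648
123876/61177
6073261/2999321
79934731389/39476307454
137700684502189/68004413895894
159436669606337853/78738877074499532
1114761764328924482447/550532633086047647846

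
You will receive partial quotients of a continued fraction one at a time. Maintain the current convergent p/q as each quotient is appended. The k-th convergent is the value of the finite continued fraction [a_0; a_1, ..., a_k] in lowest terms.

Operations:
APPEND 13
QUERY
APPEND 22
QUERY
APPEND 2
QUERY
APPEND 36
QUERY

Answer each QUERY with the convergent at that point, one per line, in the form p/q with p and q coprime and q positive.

APPEND 13: p_0 = 13·1 + 0 = 13, q_0 = 13·0 + 1 = 1 → 13/1
APPEND 22: p_1 = 22·13 + 1 = 287, q_1 = 22·1 + 0 = 22 → 287/22
APPEND 2: p_2 = 2·287 + 13 = 587, q_2 = 2·22 + 1 = 45 → 587/45
APPEND 36: p_3 = 36·587 + 287 = 21419, q_3 = 36·45 + 22 = 1642 → 21419/1642

13/1
287/22
587/45
21419/1642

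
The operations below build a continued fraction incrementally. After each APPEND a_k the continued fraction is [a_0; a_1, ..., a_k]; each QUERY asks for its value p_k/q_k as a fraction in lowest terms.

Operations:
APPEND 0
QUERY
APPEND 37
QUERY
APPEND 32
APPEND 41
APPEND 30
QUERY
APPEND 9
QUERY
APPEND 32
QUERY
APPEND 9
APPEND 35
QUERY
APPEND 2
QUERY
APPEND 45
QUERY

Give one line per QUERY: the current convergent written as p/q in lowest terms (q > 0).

APPEND 0: p_0 = 0·1 + 0 = 0, q_0 = 0·0 + 1 = 1 → 0/1
APPEND 37: p_1 = 37·0 + 1 = 1, q_1 = 37·1 + 0 = 37 → 1/37
APPEND 32: p_2 = 32·1 + 0 = 32, q_2 = 32·37 + 1 = 1185 → 32/1185
APPEND 41: p_3 = 41·32 + 1 = 1313, q_3 = 41·1185 + 37 = 48622 → 1313/48622
APPEND 30: p_4 = 30·1313 + 32 = 39422, q_4 = 30·48622 + 1185 = 1459845 → 39422/1459845
APPEND 9: p_5 = 9·39422 + 1313 = 356111, q_5 = 9·1459845 + 48622 = 13187227 → 356111/13187227
APPEND 32: p_6 = 32·356111 + 39422 = 11434974, q_6 = 32·13187227 + 1459845 = 423451109 → 11434974/423451109
APPEND 9: p_7 = 9·11434974 + 356111 = 103270877, q_7 = 9·423451109 + 13187227 = 3824247208 → 103270877/3824247208
APPEND 35: p_8 = 35·103270877 + 11434974 = 3625915669, q_8 = 35·3824247208 + 423451109 = 134272103389 → 3625915669/134272103389
APPEND 2: p_9 = 2·3625915669 + 103270877 = 7355102215, q_9 = 2·134272103389 + 3824247208 = 272368453986 → 7355102215/272368453986
APPEND 45: p_10 = 45·7355102215 + 3625915669 = 334605515344, q_10 = 45·272368453986 + 134272103389 = 12390852532759 → 334605515344/12390852532759

0/1
1/37
39422/1459845
356111/13187227
11434974/423451109
3625915669/134272103389
7355102215/272368453986
334605515344/12390852532759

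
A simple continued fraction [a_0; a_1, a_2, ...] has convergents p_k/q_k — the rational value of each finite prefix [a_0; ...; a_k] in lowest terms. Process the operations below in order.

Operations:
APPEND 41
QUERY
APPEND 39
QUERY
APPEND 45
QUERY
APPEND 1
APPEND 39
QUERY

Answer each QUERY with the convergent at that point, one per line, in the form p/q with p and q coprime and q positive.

41/1
1600/39
72041/1756
2944040/71761

APPEND 41: p_0 = 41·1 + 0 = 41, q_0 = 41·0 + 1 = 1 → 41/1
APPEND 39: p_1 = 39·41 + 1 = 1600, q_1 = 39·1 + 0 = 39 → 1600/39
APPEND 45: p_2 = 45·1600 + 41 = 72041, q_2 = 45·39 + 1 = 1756 → 72041/1756
APPEND 1: p_3 = 1·72041 + 1600 = 73641, q_3 = 1·1756 + 39 = 1795 → 73641/1795
APPEND 39: p_4 = 39·73641 + 72041 = 2944040, q_4 = 39·1795 + 1756 = 71761 → 2944040/71761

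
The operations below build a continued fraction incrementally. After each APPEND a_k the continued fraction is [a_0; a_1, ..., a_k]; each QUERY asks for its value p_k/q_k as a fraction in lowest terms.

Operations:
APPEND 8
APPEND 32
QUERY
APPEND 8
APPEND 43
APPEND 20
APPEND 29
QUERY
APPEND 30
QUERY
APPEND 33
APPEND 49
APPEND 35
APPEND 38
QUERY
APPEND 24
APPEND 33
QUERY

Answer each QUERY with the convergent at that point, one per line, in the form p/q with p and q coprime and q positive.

APPEND 8: p_0 = 8·1 + 0 = 8, q_0 = 8·0 + 1 = 1 → 8/1
APPEND 32: p_1 = 32·8 + 1 = 257, q_1 = 32·1 + 0 = 32 → 257/32
APPEND 8: p_2 = 8·257 + 8 = 2064, q_2 = 8·32 + 1 = 257 → 2064/257
APPEND 43: p_3 = 43·2064 + 257 = 89009, q_3 = 43·257 + 32 = 11083 → 89009/11083
APPEND 20: p_4 = 20·89009 + 2064 = 1782244, q_4 = 20·11083 + 257 = 221917 → 1782244/221917
APPEND 29: p_5 = 29·1782244 + 89009 = 51774085, q_5 = 29·221917 + 11083 = 6446676 → 51774085/6446676
APPEND 30: p_6 = 30·51774085 + 1782244 = 1555004794, q_6 = 30·6446676 + 221917 = 193622197 → 1555004794/193622197
APPEND 33: p_7 = 33·1555004794 + 51774085 = 51366932287, q_7 = 33·193622197 + 6446676 = 6395979177 → 51366932287/6395979177
APPEND 49: p_8 = 49·51366932287 + 1555004794 = 2518534686857, q_8 = 49·6395979177 + 193622197 = 313596601870 → 2518534686857/313596601870
APPEND 35: p_9 = 35·2518534686857 + 51366932287 = 88200080972282, q_9 = 35·313596601870 + 6395979177 = 10982277044627 → 88200080972282/10982277044627
APPEND 38: p_10 = 38·88200080972282 + 2518534686857 = 3354121611633573, q_10 = 38·10982277044627 + 313596601870 = 417640124297696 → 3354121611633573/417640124297696
APPEND 24: p_11 = 24·3354121611633573 + 88200080972282 = 80587118760178034, q_11 = 24·417640124297696 + 10982277044627 = 10034345260189331 → 80587118760178034/10034345260189331
APPEND 33: p_12 = 33·80587118760178034 + 3354121611633573 = 2662729040697508695, q_12 = 33·10034345260189331 + 417640124297696 = 331551033710545619 → 2662729040697508695/331551033710545619

257/32
51774085/6446676
1555004794/193622197
3354121611633573/417640124297696
2662729040697508695/331551033710545619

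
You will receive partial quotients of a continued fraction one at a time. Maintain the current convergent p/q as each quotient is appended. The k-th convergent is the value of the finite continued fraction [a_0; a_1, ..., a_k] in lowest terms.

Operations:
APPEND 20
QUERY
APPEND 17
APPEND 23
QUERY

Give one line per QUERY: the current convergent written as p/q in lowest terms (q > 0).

APPEND 20: p_0 = 20·1 + 0 = 20, q_0 = 20·0 + 1 = 1 → 20/1
APPEND 17: p_1 = 17·20 + 1 = 341, q_1 = 17·1 + 0 = 17 → 341/17
APPEND 23: p_2 = 23·341 + 20 = 7863, q_2 = 23·17 + 1 = 392 → 7863/392

20/1
7863/392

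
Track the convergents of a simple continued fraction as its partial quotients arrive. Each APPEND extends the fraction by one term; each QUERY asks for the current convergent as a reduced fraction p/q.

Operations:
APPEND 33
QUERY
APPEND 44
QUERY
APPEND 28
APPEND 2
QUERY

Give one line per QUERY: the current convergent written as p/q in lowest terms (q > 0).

33/1
1453/44
82887/2510

APPEND 33: p_0 = 33·1 + 0 = 33, q_0 = 33·0 + 1 = 1 → 33/1
APPEND 44: p_1 = 44·33 + 1 = 1453, q_1 = 44·1 + 0 = 44 → 1453/44
APPEND 28: p_2 = 28·1453 + 33 = 40717, q_2 = 28·44 + 1 = 1233 → 40717/1233
APPEND 2: p_3 = 2·40717 + 1453 = 82887, q_3 = 2·1233 + 44 = 2510 → 82887/2510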